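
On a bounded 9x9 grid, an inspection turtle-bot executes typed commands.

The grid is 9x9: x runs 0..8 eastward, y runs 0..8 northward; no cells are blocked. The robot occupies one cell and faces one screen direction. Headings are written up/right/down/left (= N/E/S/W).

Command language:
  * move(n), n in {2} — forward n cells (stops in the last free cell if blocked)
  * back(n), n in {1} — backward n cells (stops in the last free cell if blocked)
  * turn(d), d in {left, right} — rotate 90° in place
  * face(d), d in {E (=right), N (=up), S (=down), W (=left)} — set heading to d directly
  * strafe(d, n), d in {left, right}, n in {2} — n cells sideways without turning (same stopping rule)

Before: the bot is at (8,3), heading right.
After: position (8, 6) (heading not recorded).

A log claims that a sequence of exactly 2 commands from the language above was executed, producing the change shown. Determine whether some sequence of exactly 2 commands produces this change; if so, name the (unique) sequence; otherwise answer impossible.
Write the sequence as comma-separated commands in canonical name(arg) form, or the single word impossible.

no 2-step route produces this change.

impossible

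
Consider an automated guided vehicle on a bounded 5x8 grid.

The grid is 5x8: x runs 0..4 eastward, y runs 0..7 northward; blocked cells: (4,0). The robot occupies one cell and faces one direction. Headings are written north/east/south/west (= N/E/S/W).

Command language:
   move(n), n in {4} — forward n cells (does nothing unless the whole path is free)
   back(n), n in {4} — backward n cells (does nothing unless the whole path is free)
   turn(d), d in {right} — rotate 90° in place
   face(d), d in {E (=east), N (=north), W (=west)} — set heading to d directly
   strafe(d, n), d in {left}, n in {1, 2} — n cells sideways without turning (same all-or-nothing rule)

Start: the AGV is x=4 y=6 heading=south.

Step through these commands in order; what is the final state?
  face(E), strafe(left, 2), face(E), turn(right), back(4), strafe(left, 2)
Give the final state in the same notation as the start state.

begin: x=4 y=6 heading=south
step 1 (face(E)): x=4 y=6 heading=east
step 2 (strafe(left, 2)): x=4 y=6 heading=east
step 3 (face(E)): x=4 y=6 heading=east
step 4 (turn(right)): x=4 y=6 heading=south
step 5 (back(4)): x=4 y=6 heading=south
step 6 (strafe(left, 2)): x=4 y=6 heading=south

x=4 y=6 heading=south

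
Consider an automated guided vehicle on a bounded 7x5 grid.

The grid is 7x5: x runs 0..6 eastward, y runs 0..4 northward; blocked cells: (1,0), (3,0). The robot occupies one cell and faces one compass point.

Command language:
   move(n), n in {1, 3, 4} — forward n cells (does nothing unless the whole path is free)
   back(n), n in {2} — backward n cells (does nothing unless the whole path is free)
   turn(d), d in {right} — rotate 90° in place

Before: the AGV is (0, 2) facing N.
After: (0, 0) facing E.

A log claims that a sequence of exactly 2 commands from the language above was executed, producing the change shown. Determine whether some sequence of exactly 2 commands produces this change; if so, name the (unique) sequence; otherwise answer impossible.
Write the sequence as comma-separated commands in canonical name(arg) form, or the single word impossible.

key: running turn(right) before back(2) would end elsewhere — order is forced
begin: (0, 2) facing N
step 1 (back(2)): (0, 0) facing N
step 2 (turn(right)): (0, 0) facing E
no other 2-command option fits: unique.

back(2), turn(right)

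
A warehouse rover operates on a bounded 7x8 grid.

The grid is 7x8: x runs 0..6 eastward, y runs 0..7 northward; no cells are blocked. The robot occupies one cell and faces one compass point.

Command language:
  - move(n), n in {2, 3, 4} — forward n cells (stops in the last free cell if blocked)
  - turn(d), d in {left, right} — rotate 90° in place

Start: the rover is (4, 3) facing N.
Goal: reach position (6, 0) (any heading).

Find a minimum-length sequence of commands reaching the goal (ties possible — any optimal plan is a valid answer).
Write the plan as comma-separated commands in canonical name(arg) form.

turn(right), move(4), turn(right), move(4)

start: (4, 3) facing N
t=1 turn(right) ⇒ (4, 3) facing E
t=2 move(4) ⇒ (6, 3) facing E
t=3 turn(right) ⇒ (6, 3) facing S
t=4 move(4) ⇒ (6, 0) facing S
no 3-step plan works, so 4 is optimal.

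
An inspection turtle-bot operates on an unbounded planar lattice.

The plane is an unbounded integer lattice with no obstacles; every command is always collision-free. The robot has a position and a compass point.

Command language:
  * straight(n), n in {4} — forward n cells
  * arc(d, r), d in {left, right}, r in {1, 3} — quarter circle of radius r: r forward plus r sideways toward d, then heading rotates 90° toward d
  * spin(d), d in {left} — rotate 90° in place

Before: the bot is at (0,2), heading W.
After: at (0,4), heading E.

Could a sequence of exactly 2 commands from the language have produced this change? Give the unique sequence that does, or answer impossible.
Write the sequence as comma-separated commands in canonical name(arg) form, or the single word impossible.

key: position moved to (0,4) AND the heading swung to E — translation plus rotation needed
t0: at (0,2), heading W
1. arc(right, 1) → at (-1,3), heading N
2. arc(right, 1) → at (0,4), heading E
no other 2-command option fits: unique.

arc(right, 1), arc(right, 1)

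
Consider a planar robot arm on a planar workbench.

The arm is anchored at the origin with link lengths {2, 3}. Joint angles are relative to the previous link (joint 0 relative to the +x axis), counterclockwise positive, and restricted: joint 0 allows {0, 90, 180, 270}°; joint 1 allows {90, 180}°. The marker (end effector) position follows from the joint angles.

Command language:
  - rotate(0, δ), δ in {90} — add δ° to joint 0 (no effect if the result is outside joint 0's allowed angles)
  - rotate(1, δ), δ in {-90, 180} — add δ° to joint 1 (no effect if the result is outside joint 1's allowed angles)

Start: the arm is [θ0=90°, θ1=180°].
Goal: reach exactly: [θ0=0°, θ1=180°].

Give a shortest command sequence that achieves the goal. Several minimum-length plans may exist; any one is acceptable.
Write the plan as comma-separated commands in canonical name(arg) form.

from: [θ0=90°, θ1=180°]
step 1 (rotate(0, 90)): [θ0=180°, θ1=180°]
step 2 (rotate(0, 90)): [θ0=270°, θ1=180°]
step 3 (rotate(0, 90)): [θ0=0°, θ1=180°]
shorter routes all fall short; 3 is best.

rotate(0, 90), rotate(0, 90), rotate(0, 90)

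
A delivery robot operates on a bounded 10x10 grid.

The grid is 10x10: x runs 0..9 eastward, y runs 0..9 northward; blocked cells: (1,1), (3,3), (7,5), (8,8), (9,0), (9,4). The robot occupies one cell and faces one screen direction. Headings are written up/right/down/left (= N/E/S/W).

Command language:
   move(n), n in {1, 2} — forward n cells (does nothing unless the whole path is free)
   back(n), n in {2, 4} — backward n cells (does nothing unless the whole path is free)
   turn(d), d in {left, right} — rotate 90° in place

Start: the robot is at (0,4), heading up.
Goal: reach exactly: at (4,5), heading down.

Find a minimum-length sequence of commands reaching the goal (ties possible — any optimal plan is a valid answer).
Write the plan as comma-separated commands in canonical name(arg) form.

initial: at (0,4), heading up
[1] after move(1): at (0,5), heading up
[2] after turn(left): at (0,5), heading left
[3] after back(4): at (4,5), heading left
[4] after turn(left): at (4,5), heading down
nothing shorter than 4 reaches the goal.

move(1), turn(left), back(4), turn(left)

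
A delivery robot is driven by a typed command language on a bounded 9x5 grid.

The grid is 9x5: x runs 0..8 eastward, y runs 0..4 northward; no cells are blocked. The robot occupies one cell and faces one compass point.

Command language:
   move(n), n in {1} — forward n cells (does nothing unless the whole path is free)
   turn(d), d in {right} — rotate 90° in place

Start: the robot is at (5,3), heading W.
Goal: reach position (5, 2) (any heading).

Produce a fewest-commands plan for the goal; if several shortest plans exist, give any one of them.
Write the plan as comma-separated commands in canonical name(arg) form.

t0: at (5,3), heading W
t=1 turn(right) ⇒ at (5,3), heading N
t=2 turn(right) ⇒ at (5,3), heading E
t=3 turn(right) ⇒ at (5,3), heading S
t=4 move(1) ⇒ at (5,2), heading S
shorter routes all fall short; 4 is best.

turn(right), turn(right), turn(right), move(1)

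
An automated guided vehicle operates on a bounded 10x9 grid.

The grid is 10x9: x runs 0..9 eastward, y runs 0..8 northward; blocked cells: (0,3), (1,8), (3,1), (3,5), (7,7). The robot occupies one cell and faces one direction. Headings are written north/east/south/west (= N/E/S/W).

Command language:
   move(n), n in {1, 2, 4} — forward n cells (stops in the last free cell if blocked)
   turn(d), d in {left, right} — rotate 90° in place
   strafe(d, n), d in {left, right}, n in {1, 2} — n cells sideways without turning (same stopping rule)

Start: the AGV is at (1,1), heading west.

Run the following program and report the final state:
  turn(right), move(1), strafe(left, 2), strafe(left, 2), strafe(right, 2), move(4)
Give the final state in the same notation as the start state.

at (2,6), heading north

initial: at (1,1), heading west
[1] after turn(right): at (1,1), heading north
[2] after move(1): at (1,2), heading north
[3] after strafe(left, 2): at (0,2), heading north
[4] after strafe(left, 2): at (0,2), heading north
[5] after strafe(right, 2): at (2,2), heading north
[6] after move(4): at (2,6), heading north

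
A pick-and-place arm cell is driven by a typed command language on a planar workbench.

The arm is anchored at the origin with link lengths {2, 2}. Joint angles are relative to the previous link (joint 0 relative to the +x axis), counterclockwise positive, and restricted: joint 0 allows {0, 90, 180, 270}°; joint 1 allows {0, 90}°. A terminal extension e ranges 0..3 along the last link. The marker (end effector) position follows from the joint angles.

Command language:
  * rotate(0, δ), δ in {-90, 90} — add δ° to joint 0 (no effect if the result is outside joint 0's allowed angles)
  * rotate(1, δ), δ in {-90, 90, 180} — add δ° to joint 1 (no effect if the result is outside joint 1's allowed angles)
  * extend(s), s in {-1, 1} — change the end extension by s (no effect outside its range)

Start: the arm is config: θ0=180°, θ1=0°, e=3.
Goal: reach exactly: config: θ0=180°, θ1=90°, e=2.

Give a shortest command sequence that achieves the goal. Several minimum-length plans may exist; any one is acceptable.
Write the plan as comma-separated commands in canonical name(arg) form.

from: config: θ0=180°, θ1=0°, e=3
1. rotate(1, 90) → config: θ0=180°, θ1=90°, e=3
2. extend(-1) → config: θ0=180°, θ1=90°, e=2
shorter routes all fall short; 2 is best.

rotate(1, 90), extend(-1)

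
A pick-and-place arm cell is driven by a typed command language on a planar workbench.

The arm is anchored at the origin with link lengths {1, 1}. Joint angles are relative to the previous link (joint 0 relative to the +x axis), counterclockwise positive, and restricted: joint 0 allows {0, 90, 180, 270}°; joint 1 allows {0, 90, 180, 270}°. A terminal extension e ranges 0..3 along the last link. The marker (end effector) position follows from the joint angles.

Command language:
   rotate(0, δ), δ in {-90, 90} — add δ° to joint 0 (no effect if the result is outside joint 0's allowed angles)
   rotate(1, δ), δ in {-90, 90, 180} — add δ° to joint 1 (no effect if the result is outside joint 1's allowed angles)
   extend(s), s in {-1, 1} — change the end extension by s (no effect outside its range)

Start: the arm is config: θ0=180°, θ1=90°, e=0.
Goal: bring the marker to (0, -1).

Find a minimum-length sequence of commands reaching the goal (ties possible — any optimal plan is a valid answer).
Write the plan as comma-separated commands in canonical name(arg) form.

rotate(0, -90), rotate(1, 90), extend(1)

from: config: θ0=180°, θ1=90°, e=0
1. rotate(0, -90) → config: θ0=90°, θ1=90°, e=0
2. rotate(1, 90) → config: θ0=90°, θ1=180°, e=0
3. extend(1) → config: θ0=90°, θ1=180°, e=1
no 2-step plan works, so 3 is optimal.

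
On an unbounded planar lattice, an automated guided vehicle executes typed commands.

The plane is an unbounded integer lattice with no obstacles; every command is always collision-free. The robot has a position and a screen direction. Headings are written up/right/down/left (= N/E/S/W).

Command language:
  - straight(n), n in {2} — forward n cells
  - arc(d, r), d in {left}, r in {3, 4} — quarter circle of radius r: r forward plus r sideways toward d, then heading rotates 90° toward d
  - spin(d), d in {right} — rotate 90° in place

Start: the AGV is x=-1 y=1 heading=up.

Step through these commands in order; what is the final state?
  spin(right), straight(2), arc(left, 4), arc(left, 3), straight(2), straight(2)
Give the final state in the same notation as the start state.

from: x=-1 y=1 heading=up
step 1 (spin(right)): x=-1 y=1 heading=right
step 2 (straight(2)): x=1 y=1 heading=right
step 3 (arc(left, 4)): x=5 y=5 heading=up
step 4 (arc(left, 3)): x=2 y=8 heading=left
step 5 (straight(2)): x=0 y=8 heading=left
step 6 (straight(2)): x=-2 y=8 heading=left

x=-2 y=8 heading=left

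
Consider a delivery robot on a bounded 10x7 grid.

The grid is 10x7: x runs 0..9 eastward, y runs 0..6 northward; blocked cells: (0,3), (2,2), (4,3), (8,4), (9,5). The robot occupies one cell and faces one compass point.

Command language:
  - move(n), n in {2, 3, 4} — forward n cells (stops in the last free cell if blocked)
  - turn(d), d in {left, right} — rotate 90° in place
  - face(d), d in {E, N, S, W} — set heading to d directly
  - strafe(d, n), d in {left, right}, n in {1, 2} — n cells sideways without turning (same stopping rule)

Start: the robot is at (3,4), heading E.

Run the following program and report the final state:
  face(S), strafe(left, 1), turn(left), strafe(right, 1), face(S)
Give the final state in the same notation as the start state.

from: at (3,4), heading E
1. face(S) → at (3,4), heading S
2. strafe(left, 1) → at (4,4), heading S
3. turn(left) → at (4,4), heading E
4. strafe(right, 1) → at (4,4), heading E
5. face(S) → at (4,4), heading S

at (4,4), heading S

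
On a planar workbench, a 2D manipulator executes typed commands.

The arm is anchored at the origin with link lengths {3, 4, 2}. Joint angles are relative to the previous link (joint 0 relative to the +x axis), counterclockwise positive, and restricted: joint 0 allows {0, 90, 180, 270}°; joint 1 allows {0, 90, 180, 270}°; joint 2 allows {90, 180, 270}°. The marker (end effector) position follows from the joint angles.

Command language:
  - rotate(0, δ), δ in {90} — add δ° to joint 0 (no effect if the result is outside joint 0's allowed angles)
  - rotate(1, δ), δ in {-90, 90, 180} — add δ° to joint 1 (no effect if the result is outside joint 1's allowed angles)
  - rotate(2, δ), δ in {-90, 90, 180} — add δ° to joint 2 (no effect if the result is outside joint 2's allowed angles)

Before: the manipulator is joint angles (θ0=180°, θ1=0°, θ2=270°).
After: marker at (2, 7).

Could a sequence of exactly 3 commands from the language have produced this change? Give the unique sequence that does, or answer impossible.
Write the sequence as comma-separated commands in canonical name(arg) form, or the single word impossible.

start: joint angles (θ0=180°, θ1=0°, θ2=270°)
1. rotate(0, 90) → joint angles (θ0=270°, θ1=0°, θ2=270°)
2. rotate(0, 90) → joint angles (θ0=0°, θ1=0°, θ2=270°)
3. rotate(0, 90) → joint angles (θ0=90°, θ1=0°, θ2=270°)
no rival 3-sequence matches.

rotate(0, 90), rotate(0, 90), rotate(0, 90)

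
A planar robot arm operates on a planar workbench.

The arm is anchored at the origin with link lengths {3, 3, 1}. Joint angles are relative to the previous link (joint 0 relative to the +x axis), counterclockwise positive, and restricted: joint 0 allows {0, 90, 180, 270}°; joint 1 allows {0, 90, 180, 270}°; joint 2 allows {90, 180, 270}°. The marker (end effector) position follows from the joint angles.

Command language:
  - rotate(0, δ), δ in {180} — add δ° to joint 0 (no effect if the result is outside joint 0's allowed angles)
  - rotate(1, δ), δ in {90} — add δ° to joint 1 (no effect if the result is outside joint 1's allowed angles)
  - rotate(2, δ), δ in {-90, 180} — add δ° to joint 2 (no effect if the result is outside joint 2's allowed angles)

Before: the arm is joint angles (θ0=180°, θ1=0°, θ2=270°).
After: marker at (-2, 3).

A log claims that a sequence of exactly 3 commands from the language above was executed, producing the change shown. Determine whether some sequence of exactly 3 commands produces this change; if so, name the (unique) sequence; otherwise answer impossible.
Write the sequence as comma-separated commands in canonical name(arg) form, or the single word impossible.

rotate(1, 90), rotate(1, 90), rotate(1, 90)

initial: joint angles (θ0=180°, θ1=0°, θ2=270°)
1. rotate(1, 90) → joint angles (θ0=180°, θ1=90°, θ2=270°)
2. rotate(1, 90) → joint angles (θ0=180°, θ1=180°, θ2=270°)
3. rotate(1, 90) → joint angles (θ0=180°, θ1=270°, θ2=270°)
no rival 3-sequence matches.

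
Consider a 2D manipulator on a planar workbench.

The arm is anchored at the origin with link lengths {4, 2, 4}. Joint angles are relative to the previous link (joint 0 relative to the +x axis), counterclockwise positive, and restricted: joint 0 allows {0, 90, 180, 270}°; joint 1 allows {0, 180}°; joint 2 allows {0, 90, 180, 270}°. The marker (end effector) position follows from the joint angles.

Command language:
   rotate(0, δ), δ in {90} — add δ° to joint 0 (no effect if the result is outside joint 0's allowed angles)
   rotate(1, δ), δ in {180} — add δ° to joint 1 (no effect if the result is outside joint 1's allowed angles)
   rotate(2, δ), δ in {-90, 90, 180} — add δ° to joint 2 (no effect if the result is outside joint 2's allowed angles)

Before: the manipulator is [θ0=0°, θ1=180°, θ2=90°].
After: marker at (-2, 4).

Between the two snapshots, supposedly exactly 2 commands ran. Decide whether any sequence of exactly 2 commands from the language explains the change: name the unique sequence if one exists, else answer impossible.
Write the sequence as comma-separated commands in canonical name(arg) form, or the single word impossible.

t0: [θ0=0°, θ1=180°, θ2=90°]
step 1 (rotate(0, 90)): [θ0=90°, θ1=180°, θ2=90°]
step 2 (rotate(0, 90)): [θ0=180°, θ1=180°, θ2=90°]
no other 2-command option fits: unique.

rotate(0, 90), rotate(0, 90)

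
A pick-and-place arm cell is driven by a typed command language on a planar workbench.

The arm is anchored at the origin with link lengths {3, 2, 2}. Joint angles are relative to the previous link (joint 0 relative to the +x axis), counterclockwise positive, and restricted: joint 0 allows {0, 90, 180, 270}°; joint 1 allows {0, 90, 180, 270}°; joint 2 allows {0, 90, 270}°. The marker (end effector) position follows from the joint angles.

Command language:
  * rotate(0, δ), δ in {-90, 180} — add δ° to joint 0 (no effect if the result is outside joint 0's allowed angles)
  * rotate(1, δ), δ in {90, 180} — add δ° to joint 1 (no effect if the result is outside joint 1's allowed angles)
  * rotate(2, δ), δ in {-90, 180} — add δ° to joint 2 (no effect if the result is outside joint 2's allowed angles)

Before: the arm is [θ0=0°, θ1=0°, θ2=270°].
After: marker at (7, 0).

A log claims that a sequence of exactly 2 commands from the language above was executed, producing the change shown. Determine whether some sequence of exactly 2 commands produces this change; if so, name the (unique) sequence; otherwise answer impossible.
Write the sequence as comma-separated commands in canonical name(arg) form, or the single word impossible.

key: running rotate(2, -90) before rotate(2, 180) would end elsewhere — order is forced
initial: [θ0=0°, θ1=0°, θ2=270°]
t=1 rotate(2, 180) ⇒ [θ0=0°, θ1=0°, θ2=90°]
t=2 rotate(2, -90) ⇒ [θ0=0°, θ1=0°, θ2=0°]
no rival 2-sequence matches.

rotate(2, 180), rotate(2, -90)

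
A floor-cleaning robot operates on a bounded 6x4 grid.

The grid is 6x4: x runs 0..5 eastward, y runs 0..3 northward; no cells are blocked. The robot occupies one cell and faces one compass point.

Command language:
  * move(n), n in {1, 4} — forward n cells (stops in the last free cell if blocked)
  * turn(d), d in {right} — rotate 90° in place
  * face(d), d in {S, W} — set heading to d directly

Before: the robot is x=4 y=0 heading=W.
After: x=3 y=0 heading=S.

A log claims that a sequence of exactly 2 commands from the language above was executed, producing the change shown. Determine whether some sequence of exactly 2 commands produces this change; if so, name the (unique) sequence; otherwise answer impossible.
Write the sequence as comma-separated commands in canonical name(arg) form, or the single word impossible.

move(1), face(S)

key: cell and facing (now S) both changed — the 2 commands mix motion and turning
begin: x=4 y=0 heading=W
[1] after move(1): x=3 y=0 heading=W
[2] after face(S): x=3 y=0 heading=S
all 25 alternatives checked — unique.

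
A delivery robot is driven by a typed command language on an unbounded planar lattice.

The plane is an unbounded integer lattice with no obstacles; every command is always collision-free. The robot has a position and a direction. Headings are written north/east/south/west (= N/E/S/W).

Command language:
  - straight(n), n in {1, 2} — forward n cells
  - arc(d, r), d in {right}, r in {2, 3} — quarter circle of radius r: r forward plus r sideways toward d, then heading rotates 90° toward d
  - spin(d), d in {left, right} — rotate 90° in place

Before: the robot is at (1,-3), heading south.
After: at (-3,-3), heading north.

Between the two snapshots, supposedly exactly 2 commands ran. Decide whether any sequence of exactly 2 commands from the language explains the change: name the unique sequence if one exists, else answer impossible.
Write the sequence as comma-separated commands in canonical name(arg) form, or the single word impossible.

key: position moved to (-3,-3) AND the heading swung to N — translation plus rotation needed
begin: at (1,-3), heading south
[1] after arc(right, 2): at (-1,-5), heading west
[2] after arc(right, 2): at (-3,-3), heading north
uniquely the one of 36 2-step routes that fits.

arc(right, 2), arc(right, 2)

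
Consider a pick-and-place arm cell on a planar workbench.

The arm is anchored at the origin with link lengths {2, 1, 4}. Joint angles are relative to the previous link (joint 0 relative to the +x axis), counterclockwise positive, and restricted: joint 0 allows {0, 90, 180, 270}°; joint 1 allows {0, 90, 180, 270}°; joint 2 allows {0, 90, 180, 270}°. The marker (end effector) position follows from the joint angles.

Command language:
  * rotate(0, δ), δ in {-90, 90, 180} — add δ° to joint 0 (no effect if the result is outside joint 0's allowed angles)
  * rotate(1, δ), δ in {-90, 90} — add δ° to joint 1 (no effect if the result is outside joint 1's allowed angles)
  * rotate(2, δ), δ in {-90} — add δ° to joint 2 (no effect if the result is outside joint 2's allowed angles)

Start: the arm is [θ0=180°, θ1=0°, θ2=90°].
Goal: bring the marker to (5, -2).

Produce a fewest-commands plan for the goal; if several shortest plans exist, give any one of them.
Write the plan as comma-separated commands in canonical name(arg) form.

t0: [θ0=180°, θ1=0°, θ2=90°]
1. rotate(2, -90) → [θ0=180°, θ1=0°, θ2=0°]
2. rotate(0, 90) → [θ0=270°, θ1=0°, θ2=0°]
3. rotate(1, 90) → [θ0=270°, θ1=90°, θ2=0°]
no 2-step plan works, so 3 is optimal.

rotate(2, -90), rotate(0, 90), rotate(1, 90)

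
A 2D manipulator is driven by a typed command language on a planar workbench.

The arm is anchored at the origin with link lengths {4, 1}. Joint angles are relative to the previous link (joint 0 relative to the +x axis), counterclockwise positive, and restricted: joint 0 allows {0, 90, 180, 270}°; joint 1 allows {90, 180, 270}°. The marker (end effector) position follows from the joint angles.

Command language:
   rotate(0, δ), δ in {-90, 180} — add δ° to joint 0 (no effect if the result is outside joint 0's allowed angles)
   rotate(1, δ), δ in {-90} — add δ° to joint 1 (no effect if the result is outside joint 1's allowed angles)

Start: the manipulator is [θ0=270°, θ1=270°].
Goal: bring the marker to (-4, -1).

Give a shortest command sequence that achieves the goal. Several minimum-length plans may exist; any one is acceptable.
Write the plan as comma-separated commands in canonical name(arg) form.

start: [θ0=270°, θ1=270°]
[1] after rotate(1, -90): [θ0=270°, θ1=180°]
[2] after rotate(1, -90): [θ0=270°, θ1=90°]
[3] after rotate(0, -90): [θ0=180°, θ1=90°]
minimal: 3 command(s), checked below 3.

rotate(1, -90), rotate(1, -90), rotate(0, -90)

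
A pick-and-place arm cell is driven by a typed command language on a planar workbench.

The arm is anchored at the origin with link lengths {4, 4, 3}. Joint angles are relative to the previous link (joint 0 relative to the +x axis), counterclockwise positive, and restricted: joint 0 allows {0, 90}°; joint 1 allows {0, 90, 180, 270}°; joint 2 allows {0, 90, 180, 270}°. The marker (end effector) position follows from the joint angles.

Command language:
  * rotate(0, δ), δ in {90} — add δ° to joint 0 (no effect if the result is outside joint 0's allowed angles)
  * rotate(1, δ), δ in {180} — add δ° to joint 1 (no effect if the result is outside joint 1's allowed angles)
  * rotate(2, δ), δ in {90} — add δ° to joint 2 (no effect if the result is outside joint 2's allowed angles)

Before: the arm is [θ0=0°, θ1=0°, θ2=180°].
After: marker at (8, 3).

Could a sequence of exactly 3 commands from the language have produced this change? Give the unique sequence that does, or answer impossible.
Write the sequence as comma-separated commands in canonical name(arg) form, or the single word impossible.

rotate(2, 90), rotate(2, 90), rotate(2, 90)

begin: [θ0=0°, θ1=0°, θ2=180°]
1. rotate(2, 90) → [θ0=0°, θ1=0°, θ2=270°]
2. rotate(2, 90) → [θ0=0°, θ1=0°, θ2=0°]
3. rotate(2, 90) → [θ0=0°, θ1=0°, θ2=90°]
uniquely the one of 27 3-step routes that fits.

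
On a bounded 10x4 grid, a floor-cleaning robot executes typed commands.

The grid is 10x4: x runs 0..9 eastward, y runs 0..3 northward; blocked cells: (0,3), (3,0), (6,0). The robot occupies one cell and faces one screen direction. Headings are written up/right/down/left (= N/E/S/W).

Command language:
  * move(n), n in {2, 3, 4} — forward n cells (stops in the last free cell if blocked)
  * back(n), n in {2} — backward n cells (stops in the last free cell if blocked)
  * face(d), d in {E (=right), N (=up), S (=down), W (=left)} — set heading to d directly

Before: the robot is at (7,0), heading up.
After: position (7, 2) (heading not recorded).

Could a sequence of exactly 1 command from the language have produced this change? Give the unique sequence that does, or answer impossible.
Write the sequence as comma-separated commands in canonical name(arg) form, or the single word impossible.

from: at (7,0), heading up
step 1 (move(2)): at (7,2), heading up
all 8 alternatives checked — unique.

move(2)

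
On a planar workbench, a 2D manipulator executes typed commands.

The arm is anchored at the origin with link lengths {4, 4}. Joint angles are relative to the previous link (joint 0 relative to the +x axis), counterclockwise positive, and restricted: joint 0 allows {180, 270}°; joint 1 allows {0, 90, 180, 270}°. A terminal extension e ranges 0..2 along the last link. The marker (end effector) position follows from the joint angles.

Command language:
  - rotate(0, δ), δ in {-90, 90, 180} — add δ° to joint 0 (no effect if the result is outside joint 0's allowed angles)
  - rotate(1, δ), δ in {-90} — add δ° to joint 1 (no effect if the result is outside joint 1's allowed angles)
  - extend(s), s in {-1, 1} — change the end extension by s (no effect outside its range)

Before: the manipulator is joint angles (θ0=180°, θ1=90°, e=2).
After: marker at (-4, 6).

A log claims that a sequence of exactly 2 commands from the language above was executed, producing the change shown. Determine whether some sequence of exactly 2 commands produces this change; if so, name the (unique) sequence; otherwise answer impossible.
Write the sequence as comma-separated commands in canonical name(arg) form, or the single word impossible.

rotate(1, -90), rotate(1, -90)

initial: joint angles (θ0=180°, θ1=90°, e=2)
step 1 (rotate(1, -90)): joint angles (θ0=180°, θ1=0°, e=2)
step 2 (rotate(1, -90)): joint angles (θ0=180°, θ1=270°, e=2)
all 36 alternatives checked — unique.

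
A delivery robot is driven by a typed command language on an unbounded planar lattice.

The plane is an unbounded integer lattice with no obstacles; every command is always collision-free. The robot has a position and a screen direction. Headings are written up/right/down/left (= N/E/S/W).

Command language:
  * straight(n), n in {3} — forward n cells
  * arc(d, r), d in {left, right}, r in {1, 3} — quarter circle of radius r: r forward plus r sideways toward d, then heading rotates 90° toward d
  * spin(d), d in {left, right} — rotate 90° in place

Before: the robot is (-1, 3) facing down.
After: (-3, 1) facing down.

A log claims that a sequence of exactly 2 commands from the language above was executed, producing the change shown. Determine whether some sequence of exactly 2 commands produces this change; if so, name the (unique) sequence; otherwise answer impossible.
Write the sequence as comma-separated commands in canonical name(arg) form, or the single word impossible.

key: still facing S at the end — net rotation zero over 2 steps
t0: (-1, 3) facing down
1. arc(right, 1) → (-2, 2) facing left
2. arc(left, 1) → (-3, 1) facing down
uniquely the one of 49 2-step routes that fits.

arc(right, 1), arc(left, 1)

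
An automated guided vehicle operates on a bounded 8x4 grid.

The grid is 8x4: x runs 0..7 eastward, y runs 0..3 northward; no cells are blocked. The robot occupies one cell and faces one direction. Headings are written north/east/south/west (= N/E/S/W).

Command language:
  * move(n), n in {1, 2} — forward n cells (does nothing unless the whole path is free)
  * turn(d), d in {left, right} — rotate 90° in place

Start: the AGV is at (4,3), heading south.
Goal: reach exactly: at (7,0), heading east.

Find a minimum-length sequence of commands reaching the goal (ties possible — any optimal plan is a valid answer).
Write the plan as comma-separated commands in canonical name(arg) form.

initial: at (4,3), heading south
[1] after move(2): at (4,1), heading south
[2] after move(1): at (4,0), heading south
[3] after turn(left): at (4,0), heading east
[4] after move(2): at (6,0), heading east
[5] after move(1): at (7,0), heading east
nothing shorter than 5 reaches the goal.

move(2), move(1), turn(left), move(2), move(1)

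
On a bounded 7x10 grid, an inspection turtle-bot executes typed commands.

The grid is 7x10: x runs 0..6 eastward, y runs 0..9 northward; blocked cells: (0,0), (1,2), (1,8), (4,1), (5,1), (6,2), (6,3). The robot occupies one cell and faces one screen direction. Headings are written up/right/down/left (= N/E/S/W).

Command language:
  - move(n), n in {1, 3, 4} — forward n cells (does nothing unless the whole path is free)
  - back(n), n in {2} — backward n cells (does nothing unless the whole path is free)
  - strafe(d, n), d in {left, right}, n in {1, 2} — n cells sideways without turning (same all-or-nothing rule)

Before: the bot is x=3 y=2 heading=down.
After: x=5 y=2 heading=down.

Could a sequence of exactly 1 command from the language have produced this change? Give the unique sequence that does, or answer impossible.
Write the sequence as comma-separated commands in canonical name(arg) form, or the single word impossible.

key: heading stays S — the single command does not turn
from: x=3 y=2 heading=down
[1] after strafe(left, 2): x=5 y=2 heading=down
uniquely the one of 8 1-step routes that fits.

strafe(left, 2)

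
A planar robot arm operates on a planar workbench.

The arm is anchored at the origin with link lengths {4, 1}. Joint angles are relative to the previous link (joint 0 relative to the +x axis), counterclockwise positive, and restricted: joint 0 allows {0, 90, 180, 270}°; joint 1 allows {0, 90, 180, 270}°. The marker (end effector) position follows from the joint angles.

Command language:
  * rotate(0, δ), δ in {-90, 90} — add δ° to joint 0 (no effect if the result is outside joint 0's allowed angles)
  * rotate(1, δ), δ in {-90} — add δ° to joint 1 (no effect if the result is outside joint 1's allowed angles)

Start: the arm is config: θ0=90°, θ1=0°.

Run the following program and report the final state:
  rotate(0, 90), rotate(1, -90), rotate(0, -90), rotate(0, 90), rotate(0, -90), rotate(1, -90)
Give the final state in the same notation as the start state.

config: θ0=90°, θ1=180°

begin: config: θ0=90°, θ1=0°
step 1 (rotate(0, 90)): config: θ0=180°, θ1=0°
step 2 (rotate(1, -90)): config: θ0=180°, θ1=270°
step 3 (rotate(0, -90)): config: θ0=90°, θ1=270°
step 4 (rotate(0, 90)): config: θ0=180°, θ1=270°
step 5 (rotate(0, -90)): config: θ0=90°, θ1=270°
step 6 (rotate(1, -90)): config: θ0=90°, θ1=180°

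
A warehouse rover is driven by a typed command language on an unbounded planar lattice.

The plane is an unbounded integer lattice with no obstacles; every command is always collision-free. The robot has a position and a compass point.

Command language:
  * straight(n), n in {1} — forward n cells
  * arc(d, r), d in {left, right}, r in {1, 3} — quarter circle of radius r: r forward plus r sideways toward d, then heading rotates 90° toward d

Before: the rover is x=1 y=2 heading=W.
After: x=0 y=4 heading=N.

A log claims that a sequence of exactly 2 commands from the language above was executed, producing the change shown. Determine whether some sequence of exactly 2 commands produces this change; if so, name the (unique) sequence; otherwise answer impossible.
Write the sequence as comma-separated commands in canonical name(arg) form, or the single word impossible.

key: order matters: swapping arc(right, 1) and straight(1) lands elsewhere
from: x=1 y=2 heading=W
step 1 (arc(right, 1)): x=0 y=3 heading=N
step 2 (straight(1)): x=0 y=4 heading=N
all 25 alternatives checked — unique.

arc(right, 1), straight(1)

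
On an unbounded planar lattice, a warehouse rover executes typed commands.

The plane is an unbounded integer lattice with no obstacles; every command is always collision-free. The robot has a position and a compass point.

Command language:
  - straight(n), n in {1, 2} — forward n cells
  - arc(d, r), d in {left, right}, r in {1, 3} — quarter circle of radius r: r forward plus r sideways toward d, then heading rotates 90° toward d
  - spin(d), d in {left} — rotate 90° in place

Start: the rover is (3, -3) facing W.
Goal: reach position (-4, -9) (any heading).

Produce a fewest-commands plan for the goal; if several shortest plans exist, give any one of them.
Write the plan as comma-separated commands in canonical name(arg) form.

arc(left, 3), arc(right, 3), straight(1)

initial: (3, -3) facing W
step 1 (arc(left, 3)): (0, -6) facing S
step 2 (arc(right, 3)): (-3, -9) facing W
step 3 (straight(1)): (-4, -9) facing W
no 2-step plan works, so 3 is optimal.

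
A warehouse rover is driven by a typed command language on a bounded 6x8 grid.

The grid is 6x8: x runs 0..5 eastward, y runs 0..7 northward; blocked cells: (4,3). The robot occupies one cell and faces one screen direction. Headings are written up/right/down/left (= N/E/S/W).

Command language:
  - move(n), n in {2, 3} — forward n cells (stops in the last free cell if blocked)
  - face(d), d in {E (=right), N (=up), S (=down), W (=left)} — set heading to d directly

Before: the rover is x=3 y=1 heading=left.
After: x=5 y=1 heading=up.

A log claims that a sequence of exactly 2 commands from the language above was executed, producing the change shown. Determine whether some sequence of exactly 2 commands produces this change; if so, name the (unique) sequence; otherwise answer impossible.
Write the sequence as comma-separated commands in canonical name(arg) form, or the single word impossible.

all 36 sequences checked — none match.

impossible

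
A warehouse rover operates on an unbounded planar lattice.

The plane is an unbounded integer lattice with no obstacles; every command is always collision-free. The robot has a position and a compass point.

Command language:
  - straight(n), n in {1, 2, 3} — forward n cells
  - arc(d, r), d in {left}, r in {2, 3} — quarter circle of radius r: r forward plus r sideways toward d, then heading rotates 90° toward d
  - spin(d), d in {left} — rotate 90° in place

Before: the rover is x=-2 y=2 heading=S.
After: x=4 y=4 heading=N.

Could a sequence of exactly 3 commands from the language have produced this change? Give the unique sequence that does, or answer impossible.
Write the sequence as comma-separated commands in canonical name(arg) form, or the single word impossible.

arc(left, 3), arc(left, 3), straight(2)

key: position moved to (4,4) AND the heading swung to N — translation plus rotation needed
t0: x=-2 y=2 heading=S
t=1 arc(left, 3) ⇒ x=1 y=-1 heading=E
t=2 arc(left, 3) ⇒ x=4 y=2 heading=N
t=3 straight(2) ⇒ x=4 y=4 heading=N
all 216 alternatives checked — unique.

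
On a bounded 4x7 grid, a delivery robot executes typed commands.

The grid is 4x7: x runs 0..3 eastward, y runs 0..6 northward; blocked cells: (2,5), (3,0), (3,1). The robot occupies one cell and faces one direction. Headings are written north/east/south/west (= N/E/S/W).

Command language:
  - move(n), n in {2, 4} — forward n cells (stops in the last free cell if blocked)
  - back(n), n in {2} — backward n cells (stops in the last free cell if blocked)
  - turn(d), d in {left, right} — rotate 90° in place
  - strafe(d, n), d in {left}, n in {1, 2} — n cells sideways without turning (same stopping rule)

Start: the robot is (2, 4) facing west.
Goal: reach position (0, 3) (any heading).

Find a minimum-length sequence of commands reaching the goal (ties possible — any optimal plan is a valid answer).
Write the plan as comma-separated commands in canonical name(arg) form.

from: (2, 4) facing west
1. move(4) → (0, 4) facing west
2. strafe(left, 1) → (0, 3) facing west
minimal: 2 command(s), checked below 2.

move(4), strafe(left, 1)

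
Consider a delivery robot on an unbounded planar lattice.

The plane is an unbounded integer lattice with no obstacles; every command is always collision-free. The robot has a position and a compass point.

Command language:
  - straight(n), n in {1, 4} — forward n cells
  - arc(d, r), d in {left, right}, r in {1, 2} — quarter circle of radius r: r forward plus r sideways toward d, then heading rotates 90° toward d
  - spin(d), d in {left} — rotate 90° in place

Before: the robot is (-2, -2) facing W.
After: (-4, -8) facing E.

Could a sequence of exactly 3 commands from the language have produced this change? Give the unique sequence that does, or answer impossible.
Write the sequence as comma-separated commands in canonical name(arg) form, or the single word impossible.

arc(left, 2), straight(4), spin(left)

key: cell and facing (now E) both changed — the 3 commands mix motion and turning
from: (-2, -2) facing W
t=1 arc(left, 2) ⇒ (-4, -4) facing S
t=2 straight(4) ⇒ (-4, -8) facing S
t=3 spin(left) ⇒ (-4, -8) facing E
no rival 3-sequence matches.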